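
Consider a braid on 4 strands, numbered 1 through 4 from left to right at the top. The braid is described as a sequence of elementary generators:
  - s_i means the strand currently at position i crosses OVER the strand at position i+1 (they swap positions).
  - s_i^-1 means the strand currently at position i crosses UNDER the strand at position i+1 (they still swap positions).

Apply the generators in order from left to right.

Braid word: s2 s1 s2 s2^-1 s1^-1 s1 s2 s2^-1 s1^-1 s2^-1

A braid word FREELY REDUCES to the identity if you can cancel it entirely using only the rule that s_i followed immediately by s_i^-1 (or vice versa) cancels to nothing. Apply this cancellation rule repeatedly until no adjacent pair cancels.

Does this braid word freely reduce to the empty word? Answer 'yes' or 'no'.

Gen 1 (s2): push. Stack: [s2]
Gen 2 (s1): push. Stack: [s2 s1]
Gen 3 (s2): push. Stack: [s2 s1 s2]
Gen 4 (s2^-1): cancels prior s2. Stack: [s2 s1]
Gen 5 (s1^-1): cancels prior s1. Stack: [s2]
Gen 6 (s1): push. Stack: [s2 s1]
Gen 7 (s2): push. Stack: [s2 s1 s2]
Gen 8 (s2^-1): cancels prior s2. Stack: [s2 s1]
Gen 9 (s1^-1): cancels prior s1. Stack: [s2]
Gen 10 (s2^-1): cancels prior s2. Stack: []
Reduced word: (empty)

Answer: yes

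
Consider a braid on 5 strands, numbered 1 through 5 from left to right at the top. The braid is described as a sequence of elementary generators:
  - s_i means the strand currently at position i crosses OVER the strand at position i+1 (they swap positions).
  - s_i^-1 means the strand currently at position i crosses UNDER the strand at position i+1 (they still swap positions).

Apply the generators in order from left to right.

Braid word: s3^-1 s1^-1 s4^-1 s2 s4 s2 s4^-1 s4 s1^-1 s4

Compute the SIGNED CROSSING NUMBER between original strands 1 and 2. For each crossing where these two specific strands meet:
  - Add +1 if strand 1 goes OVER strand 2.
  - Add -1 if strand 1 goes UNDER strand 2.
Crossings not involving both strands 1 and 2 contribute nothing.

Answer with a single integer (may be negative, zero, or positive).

Answer: 0

Derivation:
Gen 1: crossing 3x4. Both 1&2? no. Sum: 0
Gen 2: 1 under 2. Both 1&2? yes. Contrib: -1. Sum: -1
Gen 3: crossing 3x5. Both 1&2? no. Sum: -1
Gen 4: crossing 1x4. Both 1&2? no. Sum: -1
Gen 5: crossing 5x3. Both 1&2? no. Sum: -1
Gen 6: crossing 4x1. Both 1&2? no. Sum: -1
Gen 7: crossing 3x5. Both 1&2? no. Sum: -1
Gen 8: crossing 5x3. Both 1&2? no. Sum: -1
Gen 9: 2 under 1. Both 1&2? yes. Contrib: +1. Sum: 0
Gen 10: crossing 3x5. Both 1&2? no. Sum: 0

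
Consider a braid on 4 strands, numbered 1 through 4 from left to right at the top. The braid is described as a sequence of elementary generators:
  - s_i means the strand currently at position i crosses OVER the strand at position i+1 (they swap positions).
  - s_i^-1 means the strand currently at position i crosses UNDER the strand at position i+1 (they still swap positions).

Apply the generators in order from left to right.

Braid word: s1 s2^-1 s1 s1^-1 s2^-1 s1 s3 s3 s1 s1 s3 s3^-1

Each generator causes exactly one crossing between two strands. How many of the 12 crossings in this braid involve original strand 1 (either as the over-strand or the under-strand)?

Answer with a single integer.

Gen 1: crossing 1x2. Involves strand 1? yes. Count so far: 1
Gen 2: crossing 1x3. Involves strand 1? yes. Count so far: 2
Gen 3: crossing 2x3. Involves strand 1? no. Count so far: 2
Gen 4: crossing 3x2. Involves strand 1? no. Count so far: 2
Gen 5: crossing 3x1. Involves strand 1? yes. Count so far: 3
Gen 6: crossing 2x1. Involves strand 1? yes. Count so far: 4
Gen 7: crossing 3x4. Involves strand 1? no. Count so far: 4
Gen 8: crossing 4x3. Involves strand 1? no. Count so far: 4
Gen 9: crossing 1x2. Involves strand 1? yes. Count so far: 5
Gen 10: crossing 2x1. Involves strand 1? yes. Count so far: 6
Gen 11: crossing 3x4. Involves strand 1? no. Count so far: 6
Gen 12: crossing 4x3. Involves strand 1? no. Count so far: 6

Answer: 6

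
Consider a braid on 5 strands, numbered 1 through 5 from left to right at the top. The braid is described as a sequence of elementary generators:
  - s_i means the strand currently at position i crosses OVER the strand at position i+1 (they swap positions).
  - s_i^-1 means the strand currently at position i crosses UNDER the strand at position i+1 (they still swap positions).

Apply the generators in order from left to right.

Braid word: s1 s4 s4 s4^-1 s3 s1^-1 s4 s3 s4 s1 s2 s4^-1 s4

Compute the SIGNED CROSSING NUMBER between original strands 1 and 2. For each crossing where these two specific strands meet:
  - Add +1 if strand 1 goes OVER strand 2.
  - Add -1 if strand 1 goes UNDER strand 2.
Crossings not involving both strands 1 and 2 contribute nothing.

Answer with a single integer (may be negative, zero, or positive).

Gen 1: 1 over 2. Both 1&2? yes. Contrib: +1. Sum: 1
Gen 2: crossing 4x5. Both 1&2? no. Sum: 1
Gen 3: crossing 5x4. Both 1&2? no. Sum: 1
Gen 4: crossing 4x5. Both 1&2? no. Sum: 1
Gen 5: crossing 3x5. Both 1&2? no. Sum: 1
Gen 6: 2 under 1. Both 1&2? yes. Contrib: +1. Sum: 2
Gen 7: crossing 3x4. Both 1&2? no. Sum: 2
Gen 8: crossing 5x4. Both 1&2? no. Sum: 2
Gen 9: crossing 5x3. Both 1&2? no. Sum: 2
Gen 10: 1 over 2. Both 1&2? yes. Contrib: +1. Sum: 3
Gen 11: crossing 1x4. Both 1&2? no. Sum: 3
Gen 12: crossing 3x5. Both 1&2? no. Sum: 3
Gen 13: crossing 5x3. Both 1&2? no. Sum: 3

Answer: 3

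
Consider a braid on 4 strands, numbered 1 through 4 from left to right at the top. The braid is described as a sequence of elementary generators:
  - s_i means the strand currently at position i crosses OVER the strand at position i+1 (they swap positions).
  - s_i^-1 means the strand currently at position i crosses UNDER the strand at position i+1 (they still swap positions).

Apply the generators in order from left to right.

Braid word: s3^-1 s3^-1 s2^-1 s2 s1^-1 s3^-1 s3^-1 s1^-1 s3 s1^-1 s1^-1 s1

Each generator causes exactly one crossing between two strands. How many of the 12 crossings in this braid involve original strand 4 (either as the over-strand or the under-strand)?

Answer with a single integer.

Answer: 5

Derivation:
Gen 1: crossing 3x4. Involves strand 4? yes. Count so far: 1
Gen 2: crossing 4x3. Involves strand 4? yes. Count so far: 2
Gen 3: crossing 2x3. Involves strand 4? no. Count so far: 2
Gen 4: crossing 3x2. Involves strand 4? no. Count so far: 2
Gen 5: crossing 1x2. Involves strand 4? no. Count so far: 2
Gen 6: crossing 3x4. Involves strand 4? yes. Count so far: 3
Gen 7: crossing 4x3. Involves strand 4? yes. Count so far: 4
Gen 8: crossing 2x1. Involves strand 4? no. Count so far: 4
Gen 9: crossing 3x4. Involves strand 4? yes. Count so far: 5
Gen 10: crossing 1x2. Involves strand 4? no. Count so far: 5
Gen 11: crossing 2x1. Involves strand 4? no. Count so far: 5
Gen 12: crossing 1x2. Involves strand 4? no. Count so far: 5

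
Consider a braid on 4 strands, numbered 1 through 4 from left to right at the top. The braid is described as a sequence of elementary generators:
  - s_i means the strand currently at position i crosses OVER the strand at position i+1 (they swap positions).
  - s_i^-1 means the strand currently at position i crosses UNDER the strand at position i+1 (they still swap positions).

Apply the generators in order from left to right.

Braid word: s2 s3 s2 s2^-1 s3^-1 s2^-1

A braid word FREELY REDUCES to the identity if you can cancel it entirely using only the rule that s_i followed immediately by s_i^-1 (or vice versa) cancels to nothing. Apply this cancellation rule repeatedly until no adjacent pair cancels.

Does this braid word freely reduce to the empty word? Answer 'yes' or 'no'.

Answer: yes

Derivation:
Gen 1 (s2): push. Stack: [s2]
Gen 2 (s3): push. Stack: [s2 s3]
Gen 3 (s2): push. Stack: [s2 s3 s2]
Gen 4 (s2^-1): cancels prior s2. Stack: [s2 s3]
Gen 5 (s3^-1): cancels prior s3. Stack: [s2]
Gen 6 (s2^-1): cancels prior s2. Stack: []
Reduced word: (empty)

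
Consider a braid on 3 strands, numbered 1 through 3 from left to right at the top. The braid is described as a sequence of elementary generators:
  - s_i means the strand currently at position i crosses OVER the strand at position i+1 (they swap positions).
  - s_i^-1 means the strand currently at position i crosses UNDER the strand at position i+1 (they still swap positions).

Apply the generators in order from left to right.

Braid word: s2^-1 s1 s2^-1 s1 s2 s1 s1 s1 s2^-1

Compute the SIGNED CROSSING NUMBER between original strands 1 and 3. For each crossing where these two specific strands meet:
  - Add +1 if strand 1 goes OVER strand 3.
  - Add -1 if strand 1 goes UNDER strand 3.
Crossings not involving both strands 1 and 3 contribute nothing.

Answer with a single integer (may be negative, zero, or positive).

Gen 1: crossing 2x3. Both 1&3? no. Sum: 0
Gen 2: 1 over 3. Both 1&3? yes. Contrib: +1. Sum: 1
Gen 3: crossing 1x2. Both 1&3? no. Sum: 1
Gen 4: crossing 3x2. Both 1&3? no. Sum: 1
Gen 5: 3 over 1. Both 1&3? yes. Contrib: -1. Sum: 0
Gen 6: crossing 2x1. Both 1&3? no. Sum: 0
Gen 7: crossing 1x2. Both 1&3? no. Sum: 0
Gen 8: crossing 2x1. Both 1&3? no. Sum: 0
Gen 9: crossing 2x3. Both 1&3? no. Sum: 0

Answer: 0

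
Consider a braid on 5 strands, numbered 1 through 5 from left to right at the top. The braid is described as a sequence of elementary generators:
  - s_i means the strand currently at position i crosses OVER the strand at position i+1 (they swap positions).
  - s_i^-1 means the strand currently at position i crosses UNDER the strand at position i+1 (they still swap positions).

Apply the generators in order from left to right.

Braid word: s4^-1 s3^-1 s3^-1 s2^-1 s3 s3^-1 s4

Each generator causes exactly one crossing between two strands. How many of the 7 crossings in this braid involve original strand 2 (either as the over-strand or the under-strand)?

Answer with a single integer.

Gen 1: crossing 4x5. Involves strand 2? no. Count so far: 0
Gen 2: crossing 3x5. Involves strand 2? no. Count so far: 0
Gen 3: crossing 5x3. Involves strand 2? no. Count so far: 0
Gen 4: crossing 2x3. Involves strand 2? yes. Count so far: 1
Gen 5: crossing 2x5. Involves strand 2? yes. Count so far: 2
Gen 6: crossing 5x2. Involves strand 2? yes. Count so far: 3
Gen 7: crossing 5x4. Involves strand 2? no. Count so far: 3

Answer: 3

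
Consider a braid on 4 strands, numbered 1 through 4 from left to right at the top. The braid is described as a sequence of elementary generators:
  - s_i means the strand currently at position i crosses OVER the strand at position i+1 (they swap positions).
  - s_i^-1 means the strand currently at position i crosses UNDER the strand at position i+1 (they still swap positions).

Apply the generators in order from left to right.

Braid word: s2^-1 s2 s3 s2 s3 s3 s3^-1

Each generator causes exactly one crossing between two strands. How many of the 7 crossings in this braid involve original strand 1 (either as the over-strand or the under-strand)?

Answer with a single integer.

Answer: 0

Derivation:
Gen 1: crossing 2x3. Involves strand 1? no. Count so far: 0
Gen 2: crossing 3x2. Involves strand 1? no. Count so far: 0
Gen 3: crossing 3x4. Involves strand 1? no. Count so far: 0
Gen 4: crossing 2x4. Involves strand 1? no. Count so far: 0
Gen 5: crossing 2x3. Involves strand 1? no. Count so far: 0
Gen 6: crossing 3x2. Involves strand 1? no. Count so far: 0
Gen 7: crossing 2x3. Involves strand 1? no. Count so far: 0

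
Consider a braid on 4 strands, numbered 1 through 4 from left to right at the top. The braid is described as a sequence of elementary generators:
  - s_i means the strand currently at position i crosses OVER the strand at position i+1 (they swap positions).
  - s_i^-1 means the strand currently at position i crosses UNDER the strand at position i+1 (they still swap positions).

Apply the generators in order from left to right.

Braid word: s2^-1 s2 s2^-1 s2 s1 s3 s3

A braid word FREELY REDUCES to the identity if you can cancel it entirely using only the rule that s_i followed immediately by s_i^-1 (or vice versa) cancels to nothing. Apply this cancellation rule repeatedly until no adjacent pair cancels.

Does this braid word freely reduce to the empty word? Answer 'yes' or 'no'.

Gen 1 (s2^-1): push. Stack: [s2^-1]
Gen 2 (s2): cancels prior s2^-1. Stack: []
Gen 3 (s2^-1): push. Stack: [s2^-1]
Gen 4 (s2): cancels prior s2^-1. Stack: []
Gen 5 (s1): push. Stack: [s1]
Gen 6 (s3): push. Stack: [s1 s3]
Gen 7 (s3): push. Stack: [s1 s3 s3]
Reduced word: s1 s3 s3

Answer: no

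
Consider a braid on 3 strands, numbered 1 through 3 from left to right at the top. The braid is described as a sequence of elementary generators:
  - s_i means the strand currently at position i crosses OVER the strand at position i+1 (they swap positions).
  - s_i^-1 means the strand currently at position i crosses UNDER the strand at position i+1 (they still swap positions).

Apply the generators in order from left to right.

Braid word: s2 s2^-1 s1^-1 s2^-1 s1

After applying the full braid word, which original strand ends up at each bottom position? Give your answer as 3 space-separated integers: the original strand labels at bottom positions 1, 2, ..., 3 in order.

Answer: 3 2 1

Derivation:
Gen 1 (s2): strand 2 crosses over strand 3. Perm now: [1 3 2]
Gen 2 (s2^-1): strand 3 crosses under strand 2. Perm now: [1 2 3]
Gen 3 (s1^-1): strand 1 crosses under strand 2. Perm now: [2 1 3]
Gen 4 (s2^-1): strand 1 crosses under strand 3. Perm now: [2 3 1]
Gen 5 (s1): strand 2 crosses over strand 3. Perm now: [3 2 1]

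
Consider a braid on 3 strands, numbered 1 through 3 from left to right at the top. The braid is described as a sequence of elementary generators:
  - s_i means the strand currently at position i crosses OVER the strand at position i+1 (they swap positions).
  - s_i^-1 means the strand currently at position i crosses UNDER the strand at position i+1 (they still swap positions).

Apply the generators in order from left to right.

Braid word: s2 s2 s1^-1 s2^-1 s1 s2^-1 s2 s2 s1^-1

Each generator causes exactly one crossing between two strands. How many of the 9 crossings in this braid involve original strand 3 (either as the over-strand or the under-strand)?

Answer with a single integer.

Gen 1: crossing 2x3. Involves strand 3? yes. Count so far: 1
Gen 2: crossing 3x2. Involves strand 3? yes. Count so far: 2
Gen 3: crossing 1x2. Involves strand 3? no. Count so far: 2
Gen 4: crossing 1x3. Involves strand 3? yes. Count so far: 3
Gen 5: crossing 2x3. Involves strand 3? yes. Count so far: 4
Gen 6: crossing 2x1. Involves strand 3? no. Count so far: 4
Gen 7: crossing 1x2. Involves strand 3? no. Count so far: 4
Gen 8: crossing 2x1. Involves strand 3? no. Count so far: 4
Gen 9: crossing 3x1. Involves strand 3? yes. Count so far: 5

Answer: 5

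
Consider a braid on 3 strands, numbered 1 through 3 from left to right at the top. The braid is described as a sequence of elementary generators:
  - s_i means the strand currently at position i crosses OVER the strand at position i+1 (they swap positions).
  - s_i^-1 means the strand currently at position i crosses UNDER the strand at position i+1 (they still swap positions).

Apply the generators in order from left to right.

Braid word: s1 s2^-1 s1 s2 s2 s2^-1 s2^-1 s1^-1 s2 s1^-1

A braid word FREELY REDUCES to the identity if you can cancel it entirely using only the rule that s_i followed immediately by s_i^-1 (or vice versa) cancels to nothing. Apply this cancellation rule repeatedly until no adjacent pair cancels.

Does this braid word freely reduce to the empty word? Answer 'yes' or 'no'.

Answer: yes

Derivation:
Gen 1 (s1): push. Stack: [s1]
Gen 2 (s2^-1): push. Stack: [s1 s2^-1]
Gen 3 (s1): push. Stack: [s1 s2^-1 s1]
Gen 4 (s2): push. Stack: [s1 s2^-1 s1 s2]
Gen 5 (s2): push. Stack: [s1 s2^-1 s1 s2 s2]
Gen 6 (s2^-1): cancels prior s2. Stack: [s1 s2^-1 s1 s2]
Gen 7 (s2^-1): cancels prior s2. Stack: [s1 s2^-1 s1]
Gen 8 (s1^-1): cancels prior s1. Stack: [s1 s2^-1]
Gen 9 (s2): cancels prior s2^-1. Stack: [s1]
Gen 10 (s1^-1): cancels prior s1. Stack: []
Reduced word: (empty)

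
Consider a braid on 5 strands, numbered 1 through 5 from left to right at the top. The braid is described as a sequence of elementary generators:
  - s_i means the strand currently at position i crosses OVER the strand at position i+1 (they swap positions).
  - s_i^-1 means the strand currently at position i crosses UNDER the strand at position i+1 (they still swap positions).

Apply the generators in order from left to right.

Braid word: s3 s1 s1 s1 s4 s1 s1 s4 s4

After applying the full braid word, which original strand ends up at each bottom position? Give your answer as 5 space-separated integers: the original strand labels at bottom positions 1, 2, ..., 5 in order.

Gen 1 (s3): strand 3 crosses over strand 4. Perm now: [1 2 4 3 5]
Gen 2 (s1): strand 1 crosses over strand 2. Perm now: [2 1 4 3 5]
Gen 3 (s1): strand 2 crosses over strand 1. Perm now: [1 2 4 3 5]
Gen 4 (s1): strand 1 crosses over strand 2. Perm now: [2 1 4 3 5]
Gen 5 (s4): strand 3 crosses over strand 5. Perm now: [2 1 4 5 3]
Gen 6 (s1): strand 2 crosses over strand 1. Perm now: [1 2 4 5 3]
Gen 7 (s1): strand 1 crosses over strand 2. Perm now: [2 1 4 5 3]
Gen 8 (s4): strand 5 crosses over strand 3. Perm now: [2 1 4 3 5]
Gen 9 (s4): strand 3 crosses over strand 5. Perm now: [2 1 4 5 3]

Answer: 2 1 4 5 3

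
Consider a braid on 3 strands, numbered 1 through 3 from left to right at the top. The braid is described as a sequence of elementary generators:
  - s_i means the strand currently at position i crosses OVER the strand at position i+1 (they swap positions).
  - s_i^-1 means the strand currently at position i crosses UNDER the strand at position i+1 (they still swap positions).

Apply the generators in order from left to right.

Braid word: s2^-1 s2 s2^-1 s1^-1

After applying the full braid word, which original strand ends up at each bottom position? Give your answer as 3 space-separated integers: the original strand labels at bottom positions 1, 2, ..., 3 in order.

Gen 1 (s2^-1): strand 2 crosses under strand 3. Perm now: [1 3 2]
Gen 2 (s2): strand 3 crosses over strand 2. Perm now: [1 2 3]
Gen 3 (s2^-1): strand 2 crosses under strand 3. Perm now: [1 3 2]
Gen 4 (s1^-1): strand 1 crosses under strand 3. Perm now: [3 1 2]

Answer: 3 1 2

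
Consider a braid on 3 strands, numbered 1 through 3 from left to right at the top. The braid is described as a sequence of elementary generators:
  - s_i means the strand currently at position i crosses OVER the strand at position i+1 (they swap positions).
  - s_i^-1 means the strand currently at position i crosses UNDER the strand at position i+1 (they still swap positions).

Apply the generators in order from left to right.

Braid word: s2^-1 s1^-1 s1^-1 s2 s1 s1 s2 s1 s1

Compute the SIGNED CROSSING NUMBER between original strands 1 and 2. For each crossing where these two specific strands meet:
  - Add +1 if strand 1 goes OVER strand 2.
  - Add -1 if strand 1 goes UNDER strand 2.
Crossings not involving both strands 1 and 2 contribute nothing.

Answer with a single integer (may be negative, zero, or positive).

Answer: 0

Derivation:
Gen 1: crossing 2x3. Both 1&2? no. Sum: 0
Gen 2: crossing 1x3. Both 1&2? no. Sum: 0
Gen 3: crossing 3x1. Both 1&2? no. Sum: 0
Gen 4: crossing 3x2. Both 1&2? no. Sum: 0
Gen 5: 1 over 2. Both 1&2? yes. Contrib: +1. Sum: 1
Gen 6: 2 over 1. Both 1&2? yes. Contrib: -1. Sum: 0
Gen 7: crossing 2x3. Both 1&2? no. Sum: 0
Gen 8: crossing 1x3. Both 1&2? no. Sum: 0
Gen 9: crossing 3x1. Both 1&2? no. Sum: 0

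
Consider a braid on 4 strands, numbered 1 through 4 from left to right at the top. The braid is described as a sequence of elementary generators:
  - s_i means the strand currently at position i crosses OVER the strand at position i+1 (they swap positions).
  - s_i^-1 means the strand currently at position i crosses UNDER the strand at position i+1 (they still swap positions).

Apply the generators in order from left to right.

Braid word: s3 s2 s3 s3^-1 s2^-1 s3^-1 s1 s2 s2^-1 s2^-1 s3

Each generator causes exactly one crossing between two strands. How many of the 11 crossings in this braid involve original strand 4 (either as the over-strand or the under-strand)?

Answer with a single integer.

Gen 1: crossing 3x4. Involves strand 4? yes. Count so far: 1
Gen 2: crossing 2x4. Involves strand 4? yes. Count so far: 2
Gen 3: crossing 2x3. Involves strand 4? no. Count so far: 2
Gen 4: crossing 3x2. Involves strand 4? no. Count so far: 2
Gen 5: crossing 4x2. Involves strand 4? yes. Count so far: 3
Gen 6: crossing 4x3. Involves strand 4? yes. Count so far: 4
Gen 7: crossing 1x2. Involves strand 4? no. Count so far: 4
Gen 8: crossing 1x3. Involves strand 4? no. Count so far: 4
Gen 9: crossing 3x1. Involves strand 4? no. Count so far: 4
Gen 10: crossing 1x3. Involves strand 4? no. Count so far: 4
Gen 11: crossing 1x4. Involves strand 4? yes. Count so far: 5

Answer: 5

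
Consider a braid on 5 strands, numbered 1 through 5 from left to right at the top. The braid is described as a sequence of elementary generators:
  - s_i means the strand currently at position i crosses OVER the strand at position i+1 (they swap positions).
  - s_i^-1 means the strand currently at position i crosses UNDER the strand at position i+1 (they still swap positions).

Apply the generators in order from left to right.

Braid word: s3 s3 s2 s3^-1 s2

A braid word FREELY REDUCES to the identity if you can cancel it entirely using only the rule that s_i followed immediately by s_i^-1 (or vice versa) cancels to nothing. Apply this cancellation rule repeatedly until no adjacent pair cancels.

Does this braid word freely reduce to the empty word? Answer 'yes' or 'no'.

Answer: no

Derivation:
Gen 1 (s3): push. Stack: [s3]
Gen 2 (s3): push. Stack: [s3 s3]
Gen 3 (s2): push. Stack: [s3 s3 s2]
Gen 4 (s3^-1): push. Stack: [s3 s3 s2 s3^-1]
Gen 5 (s2): push. Stack: [s3 s3 s2 s3^-1 s2]
Reduced word: s3 s3 s2 s3^-1 s2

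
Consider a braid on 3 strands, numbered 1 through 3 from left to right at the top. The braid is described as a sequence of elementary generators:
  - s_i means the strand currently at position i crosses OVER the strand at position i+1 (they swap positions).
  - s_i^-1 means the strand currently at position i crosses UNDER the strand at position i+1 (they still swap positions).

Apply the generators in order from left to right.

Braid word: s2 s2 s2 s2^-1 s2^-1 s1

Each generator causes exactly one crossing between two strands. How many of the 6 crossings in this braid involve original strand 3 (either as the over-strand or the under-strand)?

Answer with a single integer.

Gen 1: crossing 2x3. Involves strand 3? yes. Count so far: 1
Gen 2: crossing 3x2. Involves strand 3? yes. Count so far: 2
Gen 3: crossing 2x3. Involves strand 3? yes. Count so far: 3
Gen 4: crossing 3x2. Involves strand 3? yes. Count so far: 4
Gen 5: crossing 2x3. Involves strand 3? yes. Count so far: 5
Gen 6: crossing 1x3. Involves strand 3? yes. Count so far: 6

Answer: 6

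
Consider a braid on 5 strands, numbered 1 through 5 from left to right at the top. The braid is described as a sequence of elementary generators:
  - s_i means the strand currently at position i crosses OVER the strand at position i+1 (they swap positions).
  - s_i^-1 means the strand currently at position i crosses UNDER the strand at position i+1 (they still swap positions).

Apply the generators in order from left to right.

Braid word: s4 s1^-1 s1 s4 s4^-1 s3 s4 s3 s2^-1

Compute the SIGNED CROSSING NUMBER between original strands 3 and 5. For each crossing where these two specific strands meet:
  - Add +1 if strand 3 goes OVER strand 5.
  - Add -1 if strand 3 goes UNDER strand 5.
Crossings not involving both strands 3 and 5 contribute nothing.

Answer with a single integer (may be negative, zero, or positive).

Gen 1: crossing 4x5. Both 3&5? no. Sum: 0
Gen 2: crossing 1x2. Both 3&5? no. Sum: 0
Gen 3: crossing 2x1. Both 3&5? no. Sum: 0
Gen 4: crossing 5x4. Both 3&5? no. Sum: 0
Gen 5: crossing 4x5. Both 3&5? no. Sum: 0
Gen 6: 3 over 5. Both 3&5? yes. Contrib: +1. Sum: 1
Gen 7: crossing 3x4. Both 3&5? no. Sum: 1
Gen 8: crossing 5x4. Both 3&5? no. Sum: 1
Gen 9: crossing 2x4. Both 3&5? no. Sum: 1

Answer: 1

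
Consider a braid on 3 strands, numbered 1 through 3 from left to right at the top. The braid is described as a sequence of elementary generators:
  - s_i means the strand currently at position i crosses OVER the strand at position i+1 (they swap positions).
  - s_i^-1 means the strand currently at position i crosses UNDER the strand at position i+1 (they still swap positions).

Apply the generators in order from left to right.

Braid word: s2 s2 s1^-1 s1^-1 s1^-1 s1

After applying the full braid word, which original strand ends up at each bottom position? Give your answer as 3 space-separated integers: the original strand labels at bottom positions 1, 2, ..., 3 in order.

Gen 1 (s2): strand 2 crosses over strand 3. Perm now: [1 3 2]
Gen 2 (s2): strand 3 crosses over strand 2. Perm now: [1 2 3]
Gen 3 (s1^-1): strand 1 crosses under strand 2. Perm now: [2 1 3]
Gen 4 (s1^-1): strand 2 crosses under strand 1. Perm now: [1 2 3]
Gen 5 (s1^-1): strand 1 crosses under strand 2. Perm now: [2 1 3]
Gen 6 (s1): strand 2 crosses over strand 1. Perm now: [1 2 3]

Answer: 1 2 3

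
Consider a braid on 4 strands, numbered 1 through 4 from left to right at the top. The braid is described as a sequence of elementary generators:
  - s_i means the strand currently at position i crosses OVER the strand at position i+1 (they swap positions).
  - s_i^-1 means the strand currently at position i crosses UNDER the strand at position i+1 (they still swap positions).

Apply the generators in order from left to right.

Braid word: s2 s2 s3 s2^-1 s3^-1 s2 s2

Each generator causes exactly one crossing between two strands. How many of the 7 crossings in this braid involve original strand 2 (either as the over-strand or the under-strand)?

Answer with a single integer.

Gen 1: crossing 2x3. Involves strand 2? yes. Count so far: 1
Gen 2: crossing 3x2. Involves strand 2? yes. Count so far: 2
Gen 3: crossing 3x4. Involves strand 2? no. Count so far: 2
Gen 4: crossing 2x4. Involves strand 2? yes. Count so far: 3
Gen 5: crossing 2x3. Involves strand 2? yes. Count so far: 4
Gen 6: crossing 4x3. Involves strand 2? no. Count so far: 4
Gen 7: crossing 3x4. Involves strand 2? no. Count so far: 4

Answer: 4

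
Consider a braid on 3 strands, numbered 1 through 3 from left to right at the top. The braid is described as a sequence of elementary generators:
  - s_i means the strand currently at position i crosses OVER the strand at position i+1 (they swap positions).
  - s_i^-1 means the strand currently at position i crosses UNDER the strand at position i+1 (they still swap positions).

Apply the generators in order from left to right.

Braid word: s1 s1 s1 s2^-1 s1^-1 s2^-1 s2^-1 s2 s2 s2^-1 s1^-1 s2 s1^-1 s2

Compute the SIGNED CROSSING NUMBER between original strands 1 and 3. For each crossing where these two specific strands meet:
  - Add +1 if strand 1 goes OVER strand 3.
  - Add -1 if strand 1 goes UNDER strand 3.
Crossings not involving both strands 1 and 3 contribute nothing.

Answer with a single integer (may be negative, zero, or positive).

Gen 1: crossing 1x2. Both 1&3? no. Sum: 0
Gen 2: crossing 2x1. Both 1&3? no. Sum: 0
Gen 3: crossing 1x2. Both 1&3? no. Sum: 0
Gen 4: 1 under 3. Both 1&3? yes. Contrib: -1. Sum: -1
Gen 5: crossing 2x3. Both 1&3? no. Sum: -1
Gen 6: crossing 2x1. Both 1&3? no. Sum: -1
Gen 7: crossing 1x2. Both 1&3? no. Sum: -1
Gen 8: crossing 2x1. Both 1&3? no. Sum: -1
Gen 9: crossing 1x2. Both 1&3? no. Sum: -1
Gen 10: crossing 2x1. Both 1&3? no. Sum: -1
Gen 11: 3 under 1. Both 1&3? yes. Contrib: +1. Sum: 0
Gen 12: crossing 3x2. Both 1&3? no. Sum: 0
Gen 13: crossing 1x2. Both 1&3? no. Sum: 0
Gen 14: 1 over 3. Both 1&3? yes. Contrib: +1. Sum: 1

Answer: 1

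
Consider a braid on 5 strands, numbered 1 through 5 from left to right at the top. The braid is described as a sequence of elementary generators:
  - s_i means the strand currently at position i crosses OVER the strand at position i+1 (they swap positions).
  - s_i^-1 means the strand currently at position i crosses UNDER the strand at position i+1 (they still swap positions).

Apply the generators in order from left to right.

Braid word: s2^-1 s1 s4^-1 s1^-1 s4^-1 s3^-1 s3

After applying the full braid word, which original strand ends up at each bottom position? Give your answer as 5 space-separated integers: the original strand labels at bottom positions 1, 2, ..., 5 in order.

Gen 1 (s2^-1): strand 2 crosses under strand 3. Perm now: [1 3 2 4 5]
Gen 2 (s1): strand 1 crosses over strand 3. Perm now: [3 1 2 4 5]
Gen 3 (s4^-1): strand 4 crosses under strand 5. Perm now: [3 1 2 5 4]
Gen 4 (s1^-1): strand 3 crosses under strand 1. Perm now: [1 3 2 5 4]
Gen 5 (s4^-1): strand 5 crosses under strand 4. Perm now: [1 3 2 4 5]
Gen 6 (s3^-1): strand 2 crosses under strand 4. Perm now: [1 3 4 2 5]
Gen 7 (s3): strand 4 crosses over strand 2. Perm now: [1 3 2 4 5]

Answer: 1 3 2 4 5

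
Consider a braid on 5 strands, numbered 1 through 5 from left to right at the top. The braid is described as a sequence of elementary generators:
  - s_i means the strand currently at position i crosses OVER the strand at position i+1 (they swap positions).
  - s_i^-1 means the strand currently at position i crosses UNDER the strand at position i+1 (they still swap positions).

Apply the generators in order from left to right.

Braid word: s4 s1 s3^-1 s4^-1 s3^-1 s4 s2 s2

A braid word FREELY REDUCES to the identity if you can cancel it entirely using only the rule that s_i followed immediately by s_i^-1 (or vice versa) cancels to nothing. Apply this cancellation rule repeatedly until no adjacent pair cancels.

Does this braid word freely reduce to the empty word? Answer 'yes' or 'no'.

Gen 1 (s4): push. Stack: [s4]
Gen 2 (s1): push. Stack: [s4 s1]
Gen 3 (s3^-1): push. Stack: [s4 s1 s3^-1]
Gen 4 (s4^-1): push. Stack: [s4 s1 s3^-1 s4^-1]
Gen 5 (s3^-1): push. Stack: [s4 s1 s3^-1 s4^-1 s3^-1]
Gen 6 (s4): push. Stack: [s4 s1 s3^-1 s4^-1 s3^-1 s4]
Gen 7 (s2): push. Stack: [s4 s1 s3^-1 s4^-1 s3^-1 s4 s2]
Gen 8 (s2): push. Stack: [s4 s1 s3^-1 s4^-1 s3^-1 s4 s2 s2]
Reduced word: s4 s1 s3^-1 s4^-1 s3^-1 s4 s2 s2

Answer: no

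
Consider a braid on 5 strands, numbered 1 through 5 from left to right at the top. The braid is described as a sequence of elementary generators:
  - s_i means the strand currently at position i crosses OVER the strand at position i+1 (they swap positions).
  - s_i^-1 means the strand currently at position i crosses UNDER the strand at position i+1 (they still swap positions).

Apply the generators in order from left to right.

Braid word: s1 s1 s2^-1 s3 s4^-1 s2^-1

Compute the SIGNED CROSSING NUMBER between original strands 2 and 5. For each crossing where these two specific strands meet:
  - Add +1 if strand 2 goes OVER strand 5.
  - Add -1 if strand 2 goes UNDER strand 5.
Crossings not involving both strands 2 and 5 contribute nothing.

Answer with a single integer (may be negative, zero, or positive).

Gen 1: crossing 1x2. Both 2&5? no. Sum: 0
Gen 2: crossing 2x1. Both 2&5? no. Sum: 0
Gen 3: crossing 2x3. Both 2&5? no. Sum: 0
Gen 4: crossing 2x4. Both 2&5? no. Sum: 0
Gen 5: 2 under 5. Both 2&5? yes. Contrib: -1. Sum: -1
Gen 6: crossing 3x4. Both 2&5? no. Sum: -1

Answer: -1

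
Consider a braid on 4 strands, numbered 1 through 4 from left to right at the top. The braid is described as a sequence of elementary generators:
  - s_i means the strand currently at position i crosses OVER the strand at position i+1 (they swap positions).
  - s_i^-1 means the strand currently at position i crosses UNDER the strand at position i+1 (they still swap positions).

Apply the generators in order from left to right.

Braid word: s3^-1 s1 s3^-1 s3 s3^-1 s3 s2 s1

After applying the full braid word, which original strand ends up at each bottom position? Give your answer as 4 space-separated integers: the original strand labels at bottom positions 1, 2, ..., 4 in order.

Gen 1 (s3^-1): strand 3 crosses under strand 4. Perm now: [1 2 4 3]
Gen 2 (s1): strand 1 crosses over strand 2. Perm now: [2 1 4 3]
Gen 3 (s3^-1): strand 4 crosses under strand 3. Perm now: [2 1 3 4]
Gen 4 (s3): strand 3 crosses over strand 4. Perm now: [2 1 4 3]
Gen 5 (s3^-1): strand 4 crosses under strand 3. Perm now: [2 1 3 4]
Gen 6 (s3): strand 3 crosses over strand 4. Perm now: [2 1 4 3]
Gen 7 (s2): strand 1 crosses over strand 4. Perm now: [2 4 1 3]
Gen 8 (s1): strand 2 crosses over strand 4. Perm now: [4 2 1 3]

Answer: 4 2 1 3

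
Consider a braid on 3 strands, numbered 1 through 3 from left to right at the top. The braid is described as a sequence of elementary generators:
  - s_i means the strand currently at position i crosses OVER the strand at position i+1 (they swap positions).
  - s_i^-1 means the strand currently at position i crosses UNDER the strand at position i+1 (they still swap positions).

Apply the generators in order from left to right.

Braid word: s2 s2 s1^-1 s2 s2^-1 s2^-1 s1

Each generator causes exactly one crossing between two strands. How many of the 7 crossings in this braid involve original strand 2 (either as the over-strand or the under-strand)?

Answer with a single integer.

Answer: 4

Derivation:
Gen 1: crossing 2x3. Involves strand 2? yes. Count so far: 1
Gen 2: crossing 3x2. Involves strand 2? yes. Count so far: 2
Gen 3: crossing 1x2. Involves strand 2? yes. Count so far: 3
Gen 4: crossing 1x3. Involves strand 2? no. Count so far: 3
Gen 5: crossing 3x1. Involves strand 2? no. Count so far: 3
Gen 6: crossing 1x3. Involves strand 2? no. Count so far: 3
Gen 7: crossing 2x3. Involves strand 2? yes. Count so far: 4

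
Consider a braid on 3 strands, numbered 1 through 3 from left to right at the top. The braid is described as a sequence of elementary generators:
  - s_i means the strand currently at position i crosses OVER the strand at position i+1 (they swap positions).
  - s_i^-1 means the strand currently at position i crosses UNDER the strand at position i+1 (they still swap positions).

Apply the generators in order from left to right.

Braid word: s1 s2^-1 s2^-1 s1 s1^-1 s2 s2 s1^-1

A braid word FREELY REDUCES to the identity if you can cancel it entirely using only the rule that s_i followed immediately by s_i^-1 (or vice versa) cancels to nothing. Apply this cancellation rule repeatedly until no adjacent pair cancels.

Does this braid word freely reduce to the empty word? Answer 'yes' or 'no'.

Gen 1 (s1): push. Stack: [s1]
Gen 2 (s2^-1): push. Stack: [s1 s2^-1]
Gen 3 (s2^-1): push. Stack: [s1 s2^-1 s2^-1]
Gen 4 (s1): push. Stack: [s1 s2^-1 s2^-1 s1]
Gen 5 (s1^-1): cancels prior s1. Stack: [s1 s2^-1 s2^-1]
Gen 6 (s2): cancels prior s2^-1. Stack: [s1 s2^-1]
Gen 7 (s2): cancels prior s2^-1. Stack: [s1]
Gen 8 (s1^-1): cancels prior s1. Stack: []
Reduced word: (empty)

Answer: yes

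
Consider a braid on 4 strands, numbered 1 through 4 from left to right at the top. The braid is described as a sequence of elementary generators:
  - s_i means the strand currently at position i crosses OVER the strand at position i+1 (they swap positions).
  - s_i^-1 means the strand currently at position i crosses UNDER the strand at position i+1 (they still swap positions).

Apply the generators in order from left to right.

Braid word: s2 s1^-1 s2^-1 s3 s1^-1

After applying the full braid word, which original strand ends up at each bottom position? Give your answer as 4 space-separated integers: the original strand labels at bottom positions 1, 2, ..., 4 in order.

Gen 1 (s2): strand 2 crosses over strand 3. Perm now: [1 3 2 4]
Gen 2 (s1^-1): strand 1 crosses under strand 3. Perm now: [3 1 2 4]
Gen 3 (s2^-1): strand 1 crosses under strand 2. Perm now: [3 2 1 4]
Gen 4 (s3): strand 1 crosses over strand 4. Perm now: [3 2 4 1]
Gen 5 (s1^-1): strand 3 crosses under strand 2. Perm now: [2 3 4 1]

Answer: 2 3 4 1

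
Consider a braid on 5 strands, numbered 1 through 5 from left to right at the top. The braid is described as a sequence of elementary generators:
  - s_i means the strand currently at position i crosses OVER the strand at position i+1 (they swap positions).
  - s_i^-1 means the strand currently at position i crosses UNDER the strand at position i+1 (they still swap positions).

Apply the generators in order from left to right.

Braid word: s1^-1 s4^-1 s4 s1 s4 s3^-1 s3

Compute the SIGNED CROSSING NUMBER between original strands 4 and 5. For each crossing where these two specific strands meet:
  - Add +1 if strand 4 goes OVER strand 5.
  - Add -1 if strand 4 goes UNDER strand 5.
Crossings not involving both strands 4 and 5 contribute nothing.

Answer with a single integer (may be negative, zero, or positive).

Answer: -1

Derivation:
Gen 1: crossing 1x2. Both 4&5? no. Sum: 0
Gen 2: 4 under 5. Both 4&5? yes. Contrib: -1. Sum: -1
Gen 3: 5 over 4. Both 4&5? yes. Contrib: -1. Sum: -2
Gen 4: crossing 2x1. Both 4&5? no. Sum: -2
Gen 5: 4 over 5. Both 4&5? yes. Contrib: +1. Sum: -1
Gen 6: crossing 3x5. Both 4&5? no. Sum: -1
Gen 7: crossing 5x3. Both 4&5? no. Sum: -1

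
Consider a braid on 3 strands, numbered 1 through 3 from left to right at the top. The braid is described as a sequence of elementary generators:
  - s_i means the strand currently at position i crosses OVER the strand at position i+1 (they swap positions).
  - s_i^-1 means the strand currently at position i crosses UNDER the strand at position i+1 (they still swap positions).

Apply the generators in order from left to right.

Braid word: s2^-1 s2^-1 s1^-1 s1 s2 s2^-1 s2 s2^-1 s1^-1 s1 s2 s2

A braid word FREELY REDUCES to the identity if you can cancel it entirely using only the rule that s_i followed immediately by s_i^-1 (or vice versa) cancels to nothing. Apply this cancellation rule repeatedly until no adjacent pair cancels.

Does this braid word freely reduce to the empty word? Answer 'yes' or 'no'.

Gen 1 (s2^-1): push. Stack: [s2^-1]
Gen 2 (s2^-1): push. Stack: [s2^-1 s2^-1]
Gen 3 (s1^-1): push. Stack: [s2^-1 s2^-1 s1^-1]
Gen 4 (s1): cancels prior s1^-1. Stack: [s2^-1 s2^-1]
Gen 5 (s2): cancels prior s2^-1. Stack: [s2^-1]
Gen 6 (s2^-1): push. Stack: [s2^-1 s2^-1]
Gen 7 (s2): cancels prior s2^-1. Stack: [s2^-1]
Gen 8 (s2^-1): push. Stack: [s2^-1 s2^-1]
Gen 9 (s1^-1): push. Stack: [s2^-1 s2^-1 s1^-1]
Gen 10 (s1): cancels prior s1^-1. Stack: [s2^-1 s2^-1]
Gen 11 (s2): cancels prior s2^-1. Stack: [s2^-1]
Gen 12 (s2): cancels prior s2^-1. Stack: []
Reduced word: (empty)

Answer: yes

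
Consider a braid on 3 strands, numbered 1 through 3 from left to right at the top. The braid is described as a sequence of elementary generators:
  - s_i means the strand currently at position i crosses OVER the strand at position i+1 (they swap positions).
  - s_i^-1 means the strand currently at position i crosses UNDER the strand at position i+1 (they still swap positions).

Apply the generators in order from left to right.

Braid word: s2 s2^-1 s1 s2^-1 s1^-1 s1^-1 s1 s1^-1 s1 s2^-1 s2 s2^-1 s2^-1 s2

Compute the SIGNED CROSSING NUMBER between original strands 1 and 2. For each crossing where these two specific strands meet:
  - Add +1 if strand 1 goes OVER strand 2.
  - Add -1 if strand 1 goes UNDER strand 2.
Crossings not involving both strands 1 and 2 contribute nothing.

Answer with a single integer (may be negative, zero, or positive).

Gen 1: crossing 2x3. Both 1&2? no. Sum: 0
Gen 2: crossing 3x2. Both 1&2? no. Sum: 0
Gen 3: 1 over 2. Both 1&2? yes. Contrib: +1. Sum: 1
Gen 4: crossing 1x3. Both 1&2? no. Sum: 1
Gen 5: crossing 2x3. Both 1&2? no. Sum: 1
Gen 6: crossing 3x2. Both 1&2? no. Sum: 1
Gen 7: crossing 2x3. Both 1&2? no. Sum: 1
Gen 8: crossing 3x2. Both 1&2? no. Sum: 1
Gen 9: crossing 2x3. Both 1&2? no. Sum: 1
Gen 10: 2 under 1. Both 1&2? yes. Contrib: +1. Sum: 2
Gen 11: 1 over 2. Both 1&2? yes. Contrib: +1. Sum: 3
Gen 12: 2 under 1. Both 1&2? yes. Contrib: +1. Sum: 4
Gen 13: 1 under 2. Both 1&2? yes. Contrib: -1. Sum: 3
Gen 14: 2 over 1. Both 1&2? yes. Contrib: -1. Sum: 2

Answer: 2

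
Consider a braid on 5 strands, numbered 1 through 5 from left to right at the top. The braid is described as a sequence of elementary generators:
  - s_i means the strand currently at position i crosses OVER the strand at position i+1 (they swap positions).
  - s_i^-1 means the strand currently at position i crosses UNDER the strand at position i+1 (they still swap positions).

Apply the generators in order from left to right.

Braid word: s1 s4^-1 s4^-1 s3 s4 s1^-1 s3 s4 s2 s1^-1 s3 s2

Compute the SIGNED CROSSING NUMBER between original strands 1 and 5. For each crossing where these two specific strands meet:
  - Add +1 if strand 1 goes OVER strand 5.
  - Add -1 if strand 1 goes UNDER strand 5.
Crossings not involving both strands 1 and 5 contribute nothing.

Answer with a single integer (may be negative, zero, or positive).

Gen 1: crossing 1x2. Both 1&5? no. Sum: 0
Gen 2: crossing 4x5. Both 1&5? no. Sum: 0
Gen 3: crossing 5x4. Both 1&5? no. Sum: 0
Gen 4: crossing 3x4. Both 1&5? no. Sum: 0
Gen 5: crossing 3x5. Both 1&5? no. Sum: 0
Gen 6: crossing 2x1. Both 1&5? no. Sum: 0
Gen 7: crossing 4x5. Both 1&5? no. Sum: 0
Gen 8: crossing 4x3. Both 1&5? no. Sum: 0
Gen 9: crossing 2x5. Both 1&5? no. Sum: 0
Gen 10: 1 under 5. Both 1&5? yes. Contrib: -1. Sum: -1
Gen 11: crossing 2x3. Both 1&5? no. Sum: -1
Gen 12: crossing 1x3. Both 1&5? no. Sum: -1

Answer: -1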